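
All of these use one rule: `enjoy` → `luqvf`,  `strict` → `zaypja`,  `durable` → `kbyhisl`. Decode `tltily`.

member

Compare letters: e→l is +7, n→u is +7, j→q is +7 — a constant shift. Each letter is shifted forward by 7 in the alphabet (a Caesar shift of +7).
Reversing it on tltily: t−7=m, l−7=e, t−7=m, i−7=b, l−7=e, y−7=r.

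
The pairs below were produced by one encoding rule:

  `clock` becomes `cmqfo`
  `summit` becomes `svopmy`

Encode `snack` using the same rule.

socfo

The shift increases by 1 at each position, starting from +0: 0, 1, 2, ….
Applying it to snack: s+0=s, n+1=o, a+2=c, c+3=f, k+4=o.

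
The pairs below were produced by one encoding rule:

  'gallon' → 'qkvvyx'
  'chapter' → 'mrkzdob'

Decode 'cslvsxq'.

This is a Caesar cipher with shift 10.
Reversing it on cslvsxq: c−10=s, s−10=i, l−10=b, v−10=l, s−10=i, x−10=n, q−10=g.

sibling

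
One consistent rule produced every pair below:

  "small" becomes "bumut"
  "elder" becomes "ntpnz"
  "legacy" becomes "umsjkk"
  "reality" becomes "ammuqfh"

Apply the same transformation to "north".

wwdcp

Shifts by position in small: pos 0: s→b (+9), pos 1: m→u (+8), pos 2: a→m (+12), pos 3: l→u (+9), pos 4: l→t (+8) — repeating every 3. It's a Vigenère-style cipher with numeric key [9,8,12]: position i shifts by key[i mod 3].
On north: n+9=w, o+8=w, r+12=d, t+9=c, h+8=p.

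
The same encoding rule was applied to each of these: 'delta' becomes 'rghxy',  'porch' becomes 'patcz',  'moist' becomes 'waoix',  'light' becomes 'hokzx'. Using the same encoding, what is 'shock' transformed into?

izacs

d(3)→r(17) and e(4)→g(6) fit y≡15x+24 (mod 26); the inverse of 15 mod 26 is 7. Each letter's alphabet position (a=0..z=25) is mapped through 15·x+24 mod 26 — an affine cipher.
Applying it to shock: s(18)→15·18+24≡8=i; h(7)→15·7+24≡25=z; o(14)→15·14+24≡0=a; c(2)→15·2+24≡2=c; k(10)→15·10+24≡18=s (all mod 26).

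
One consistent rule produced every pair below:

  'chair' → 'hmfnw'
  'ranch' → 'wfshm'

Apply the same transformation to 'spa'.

xuf

Each letter is shifted forward by 5 in the alphabet (a Caesar shift of +5).
On spa: s+5=x, p+5=u, a+5=f.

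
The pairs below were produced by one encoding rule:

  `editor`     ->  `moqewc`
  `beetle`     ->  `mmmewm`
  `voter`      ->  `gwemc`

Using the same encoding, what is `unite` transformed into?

The shift depends on letter class: consonant d→o is +11, but vowel e→m is +8. The rule splits by letter class: vowels +8, consonants +11.
Applying it to unite: u(vowel)+8=c, n(cons)+11=y, i(vowel)+8=q, t(cons)+11=e, e(vowel)+8=m.

cyqem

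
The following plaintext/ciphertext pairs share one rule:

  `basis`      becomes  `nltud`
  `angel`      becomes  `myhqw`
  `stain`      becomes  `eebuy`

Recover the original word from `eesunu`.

Shifts by position in basis: pos 0: b→n (+12), pos 1: a→l (+11), pos 2: s→t (+1), pos 3: i→u (+12), pos 4: s→d (+11) — repeating every 3. A repeating key of period 3 is used — shifts +12, +11, +1 over and over.
Reversing it on eesunu: e−12=s, e−11=t, s−1=r, u−12=i, n−11=c, u−1=t.

strict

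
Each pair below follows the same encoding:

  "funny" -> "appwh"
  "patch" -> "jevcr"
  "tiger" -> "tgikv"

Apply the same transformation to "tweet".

vggyv

The output letters match the input read backwards, each shifted +2: funny reversed is ynnuf. The word is reversed, then every letter is shifted forward by 2.
Applying it to tweet: reverse → teewt; then shift: t+2=v, e+2=g, e+2=g, w+2=y, t+2=v.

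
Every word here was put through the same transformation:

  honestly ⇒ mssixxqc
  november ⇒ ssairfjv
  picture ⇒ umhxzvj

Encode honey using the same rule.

Shifts by position in honestly: pos 0: h→m (+5), pos 1: o→s (+4), pos 2: n→s (+5), pos 3: e→i (+4) — repeating every 2. The shifts repeat in a cycle of length 2: positions 0,1,… shift by +5, +4, then the pattern repeats.
For honey: h+5=m, o+4=s, n+5=s, e+4=i, y+5=d.

mssid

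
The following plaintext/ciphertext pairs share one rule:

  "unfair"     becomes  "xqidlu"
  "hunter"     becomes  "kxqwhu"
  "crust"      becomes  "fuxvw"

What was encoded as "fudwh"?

Compare letters: u→x is +3, n→q is +3, f→i is +3 — a constant shift. It's a constant shift of +3 (ROT3).
Undoing it on fudwh: f−3=c, u−3=r, d−3=a, w−3=t, h−3=e.

crate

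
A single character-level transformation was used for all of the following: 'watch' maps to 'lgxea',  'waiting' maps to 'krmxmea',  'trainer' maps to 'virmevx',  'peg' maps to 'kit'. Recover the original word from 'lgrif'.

bench

The output letters match the input read backwards, each shifted +4: watch reversed is hctaw. Two steps: reverse the string, then apply a Caesar shift of +4.
Decoding lgrif: shift back: l−4=h, g−4=c, r−4=n, i−4=e, f−4=b → hcneb; then reverse → bench.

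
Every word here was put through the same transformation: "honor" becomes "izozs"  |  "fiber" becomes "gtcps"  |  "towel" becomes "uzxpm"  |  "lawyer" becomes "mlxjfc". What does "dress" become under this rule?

ecfdt

Shifts by position in honor: pos 0: h→i (+1), pos 1: o→z (+11), pos 2: n→o (+1), pos 3: o→z (+11) — repeating every 2. It's a Vigenère-style cipher with numeric key [1,11]: position i shifts by key[i mod 2].
On dress: d+1=e, r+11=c, e+1=f, s+11=d, s+1=t.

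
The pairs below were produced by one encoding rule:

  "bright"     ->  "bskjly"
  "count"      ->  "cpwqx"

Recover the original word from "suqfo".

stock

In bright: b→b is +0, r→s is +1, i→k is +2, g→j is +3 — the shift increases by 1 each position. Each letter shifts forward by its position index (0, 1, 2, …) — the shift grows by one for each successive letter.
Undoing it on suqfo: s−0=s, u−1=t, q−2=o, f−3=c, o−4=k.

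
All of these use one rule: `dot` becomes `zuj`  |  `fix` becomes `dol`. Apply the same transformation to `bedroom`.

suuxjkh

The output letters match the input read backwards, each shifted +6: dot reversed is tod. The word is reversed, then every letter is shifted forward by 6.
On bedroom: reverse → moordeb; then shift: m+6=s, o+6=u, o+6=u, r+6=x, d+6=j, e+6=k, b+6=h.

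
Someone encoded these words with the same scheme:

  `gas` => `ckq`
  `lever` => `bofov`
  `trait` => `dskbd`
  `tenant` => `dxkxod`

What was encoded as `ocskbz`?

The output letters match the input read backwards, each shifted +10: gas reversed is sag. Read the word backwards and shift each letter +10.
Reversing it on ocskbz: shift back: o−10=e, c−10=s, s−10=i, k−10=a, b−10=r, z−10=p → esiarp; then reverse → praise.

praise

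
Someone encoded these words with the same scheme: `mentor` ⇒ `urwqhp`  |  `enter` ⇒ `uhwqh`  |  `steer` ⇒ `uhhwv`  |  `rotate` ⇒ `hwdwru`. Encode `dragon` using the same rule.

qrjdug

The output letters match the input read backwards, each shifted +3: mentor reversed is rotnem. The word is reversed, then every letter is shifted forward by 3.
On dragon: reverse → nogard; then shift: n+3=q, o+3=r, g+3=j, a+3=d, r+3=u, d+3=g.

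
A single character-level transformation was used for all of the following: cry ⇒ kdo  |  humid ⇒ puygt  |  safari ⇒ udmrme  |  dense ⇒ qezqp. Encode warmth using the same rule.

Two steps: reverse the string, then apply a Caesar shift of +12.
For warmth: reverse → htmraw; then shift: h+12=t, t+12=f, m+12=y, r+12=d, a+12=m, w+12=i.

tfydmi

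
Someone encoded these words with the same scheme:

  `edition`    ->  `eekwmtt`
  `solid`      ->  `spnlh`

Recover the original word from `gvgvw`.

guess

In edition: e→e is +0, d→e is +1, i→k is +2, t→w is +3 — the shift increases by 1 each position. The shift increases by 1 at each position, starting from +0: 0, 1, 2, ….
Reversing it on gvgvw: g−0=g, v−1=u, g−2=e, v−3=s, w−4=s.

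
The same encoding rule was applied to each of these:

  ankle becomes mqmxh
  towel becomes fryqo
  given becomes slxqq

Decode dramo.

Shifts by position in ankle: pos 0: a→m (+12), pos 1: n→q (+3), pos 2: k→m (+2), pos 3: l→x (+12), pos 4: e→h (+3) — repeating every 3. A repeating key of period 3 is used — shifts +12, +3, +2 over and over.
Reversing it on dramo: d−12=r, r−3=o, a−2=y, m−12=a, o−3=l.

royal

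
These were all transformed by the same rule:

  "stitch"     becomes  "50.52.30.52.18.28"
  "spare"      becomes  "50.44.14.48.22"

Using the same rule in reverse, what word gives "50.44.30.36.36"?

spill

With a=1..z=26, the number is 2·pos + 12.
Reversing it on 50.44.30.36.36: 50→(50−12)÷2=19=s, 44→(44−12)÷2=16=p, 30→(30−12)÷2=9=i, 36→(36−12)÷2=12=l, 36→(36−12)÷2=12=l.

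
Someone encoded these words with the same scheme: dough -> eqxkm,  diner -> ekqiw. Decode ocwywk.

nature

In dough: d→e is +1, o→q is +2, u→x is +3, g→k is +4 — the shift increases by 1 each position. Letter i (0-indexed) is shifted by i+1, so successive shifts are 1, 2, 3, ….
Undoing it on ocwywk: o−1=n, c−2=a, w−3=t, y−4=u, w−5=r, k−6=e.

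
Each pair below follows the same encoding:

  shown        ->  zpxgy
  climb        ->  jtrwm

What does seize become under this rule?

zmrjp

Letter i (0-indexed) is shifted by i+7, so successive shifts are 7, 8, 9, ….
Applying it to seize: s+7=z, e+8=m, i+9=r, z+10=j, e+11=p.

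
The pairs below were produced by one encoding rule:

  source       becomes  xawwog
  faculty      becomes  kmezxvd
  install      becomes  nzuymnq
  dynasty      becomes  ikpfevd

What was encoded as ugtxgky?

A repeating key of period 3 is used — shifts +5, +12, +2 over and over.
Reversing it on ugtxgky: u−5=p, g−12=u, t−2=r, x−5=s, g−12=u, k−2=i, y−5=t.

pursuit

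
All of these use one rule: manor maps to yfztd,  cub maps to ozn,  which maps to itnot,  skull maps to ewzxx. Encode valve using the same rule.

hfxhj

The shift depends on letter class: consonant m→y is +12, but vowel a→f is +5. Vowels shift forward by 5 and consonants shift forward by 12.
For valve: v(cons)+12=h, a(vowel)+5=f, l(cons)+12=x, v(cons)+12=h, e(vowel)+5=j.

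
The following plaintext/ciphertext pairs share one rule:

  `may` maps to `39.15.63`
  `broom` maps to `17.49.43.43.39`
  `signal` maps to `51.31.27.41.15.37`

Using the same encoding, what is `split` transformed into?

51.45.37.31.53

m(#13)→39 and a(#1)→15: differences scale by 2, so n = 2·pos + 13. The formula is n = 2×(alphabet index, a=1) + 13.
Applying it to split: s=19→51, p=16→45, l=12→37, i=9→31, t=20→53.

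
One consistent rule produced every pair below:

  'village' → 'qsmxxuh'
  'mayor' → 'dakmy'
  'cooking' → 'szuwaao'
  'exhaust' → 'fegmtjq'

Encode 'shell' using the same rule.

xxqte

The output letters match the input read backwards, each shifted +12: village reversed is egalliv. Two steps: reverse the string, then apply a Caesar shift of +12.
Applying it to shell: reverse → llehs; then shift: l+12=x, l+12=x, e+12=q, h+12=t, s+12=e.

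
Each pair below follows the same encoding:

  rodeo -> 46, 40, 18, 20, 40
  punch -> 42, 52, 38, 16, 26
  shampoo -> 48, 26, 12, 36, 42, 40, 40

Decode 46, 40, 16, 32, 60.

r(#18)→46 and o(#15)→40: differences scale by 2, so n = 2·pos + 10. The formula is n = 2×(alphabet index, a=1) + 10.
Decoding 46, 40, 16, 32, 60: 46→(46−10)÷2=18=r, 40→(40−10)÷2=15=o, 16→(16−10)÷2=3=c, 32→(32−10)÷2=11=k, 60→(60−10)÷2=25=y.

rocky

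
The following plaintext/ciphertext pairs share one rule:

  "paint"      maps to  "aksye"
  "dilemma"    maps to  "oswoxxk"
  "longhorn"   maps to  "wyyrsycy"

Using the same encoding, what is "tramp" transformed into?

eckxa

The rule splits by letter class: vowels +10, consonants +11.
Applying it to tramp: t(cons)+11=e, r(cons)+11=c, a(vowel)+10=k, m(cons)+11=x, p(cons)+11=a.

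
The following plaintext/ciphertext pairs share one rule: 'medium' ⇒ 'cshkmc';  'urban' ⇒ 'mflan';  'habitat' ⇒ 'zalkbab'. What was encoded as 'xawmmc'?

vacuum

m(12)→c(2) and e(4)→s(18) fit y≡11x+0 (mod 26); the inverse of 11 mod 26 is 19. Each letter's alphabet position (a=0..z=25) is mapped through 11·x+0 mod 26 — an affine cipher.
Undoing it on xawmmc: x(23)→19·(23−0)≡21=v; a(0)→19·(0−0)≡0=a; w(22)→19·(22−0)≡2=c; m(12)→19·(12−0)≡20=u; m(12)→19·(12−0)≡20=u; c(2)→19·(2−0)≡12=m (all mod 26).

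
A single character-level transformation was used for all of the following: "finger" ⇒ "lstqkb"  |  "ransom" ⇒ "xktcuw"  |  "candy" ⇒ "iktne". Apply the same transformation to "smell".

A repeating key of period 2 is used — shifts +6, +10 over and over.
For smell: s+6=y, m+10=w, e+6=k, l+10=v, l+6=r.

ywkvr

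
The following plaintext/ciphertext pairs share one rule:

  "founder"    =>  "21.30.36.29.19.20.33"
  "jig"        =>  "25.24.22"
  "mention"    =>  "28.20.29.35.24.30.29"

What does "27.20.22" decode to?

f is letter #6 and maps to 21: an offset of 15. The number is (letter's place in the alphabet, a=1) + 15.
Undoing it on 27.20.22: 27→(27−15)÷1=12=l, 20→(20−15)÷1=5=e, 22→(22−15)÷1=7=g.

leg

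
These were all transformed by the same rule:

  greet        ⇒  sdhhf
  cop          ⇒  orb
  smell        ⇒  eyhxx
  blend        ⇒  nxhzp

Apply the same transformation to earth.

The shift depends on letter class: consonant g→s is +12, but vowel e→h is +3. Two shifts are in play — +3 for a/e/i/o/u, +12 for every other letter.
For earth: e(vowel)+3=h, a(vowel)+3=d, r(cons)+12=d, t(cons)+12=f, h(cons)+12=t.

hddft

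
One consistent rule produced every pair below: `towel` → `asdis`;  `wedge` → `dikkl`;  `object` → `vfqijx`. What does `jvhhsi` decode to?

cradle

Shifts by position in towel: pos 0: t→a (+7), pos 1: o→s (+4), pos 2: w→d (+7), pos 3: e→i (+4) — repeating every 2. A repeating key of period 2 is used — shifts +7, +4 over and over.
Undoing it on jvhhsi: j−7=c, v−4=r, h−7=a, h−4=d, s−7=l, i−4=e.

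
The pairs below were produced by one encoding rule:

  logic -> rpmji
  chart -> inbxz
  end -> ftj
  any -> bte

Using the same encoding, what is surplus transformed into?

The shift depends on letter class: consonant l→r is +6, but vowel o→p is +1. Vowels shift forward by 1 and consonants shift forward by 6.
Applying it to surplus: s(cons)+6=y, u(vowel)+1=v, r(cons)+6=x, p(cons)+6=v, l(cons)+6=r, u(vowel)+1=v, s(cons)+6=y.

yvxvrvy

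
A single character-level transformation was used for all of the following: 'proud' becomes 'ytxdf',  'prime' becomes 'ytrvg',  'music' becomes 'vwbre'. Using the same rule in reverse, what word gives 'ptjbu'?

grass

Shifts by position in proud: pos 0: p→y (+9), pos 1: r→t (+2), pos 2: o→x (+9), pos 3: u→d (+9), pos 4: d→f (+2) — repeating every 3. A repeating key of period 3 is used — shifts +9, +2, +9 over and over.
Decoding ptjbu: p−9=g, t−2=r, j−9=a, b−9=s, u−2=s.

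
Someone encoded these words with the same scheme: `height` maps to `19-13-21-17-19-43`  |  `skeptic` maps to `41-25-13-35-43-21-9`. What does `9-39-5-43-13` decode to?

h(#8)→19 and e(#5)→13: differences scale by 2, so n = 2·pos + 3. Each letter becomes 2×(its alphabet position, a=1..z=26) + 3.
Undoing it on 9-39-5-43-13: 9→(9−3)÷2=3=c, 39→(39−3)÷2=18=r, 5→(5−3)÷2=1=a, 43→(43−3)÷2=20=t, 13→(13−3)÷2=5=e.

crate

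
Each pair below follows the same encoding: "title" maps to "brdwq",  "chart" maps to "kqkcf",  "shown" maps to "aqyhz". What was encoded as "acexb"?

In title: t→b is +8, i→r is +9, t→d is +10, l→w is +11 — the shift increases by 1 each position. The shift increases by 1 at each position, starting from +8: 8, 9, 10, ….
Undoing it on acexb: a−8=s, c−9=t, e−10=u, x−11=m, b−12=p.

stump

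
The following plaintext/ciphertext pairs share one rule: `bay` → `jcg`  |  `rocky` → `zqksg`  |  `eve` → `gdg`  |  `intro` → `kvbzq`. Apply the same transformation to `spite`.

Vowels shift forward by 2 and consonants shift forward by 8.
For spite: s(cons)+8=a, p(cons)+8=x, i(vowel)+2=k, t(cons)+8=b, e(vowel)+2=g.

axkbg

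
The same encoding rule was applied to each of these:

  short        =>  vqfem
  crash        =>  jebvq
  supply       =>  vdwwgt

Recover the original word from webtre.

prayer

This is an affine cipher: with a=0,…,z=25, each position x becomes (17x+1) mod 26.
Undoing it on webtre: w(22)→23·(22−1)≡15=p; e(4)→23·(4−1)≡17=r; b(1)→23·(1−1)≡0=a; t(19)→23·(19−1)≡24=y; r(17)→23·(17−1)≡4=e; e(4)→23·(4−1)≡17=r (all mod 26).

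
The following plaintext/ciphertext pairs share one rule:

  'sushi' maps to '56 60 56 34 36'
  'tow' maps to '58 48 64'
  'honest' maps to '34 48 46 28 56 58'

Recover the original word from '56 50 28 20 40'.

s(#19)→56 and u(#21)→60: differences scale by 2, so n = 2·pos + 18. The formula is n = 2×(alphabet index, a=1) + 18.
Reversing it on 56 50 28 20 40: 56→(56−18)÷2=19=s, 50→(50−18)÷2=16=p, 28→(28−18)÷2=5=e, 20→(20−18)÷2=1=a, 40→(40−18)÷2=11=k.

speak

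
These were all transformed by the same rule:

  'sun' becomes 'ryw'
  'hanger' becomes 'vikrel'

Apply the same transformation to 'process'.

The output letters match the input read backwards, each shifted +4: sun reversed is nus. Two steps: reverse the string, then apply a Caesar shift of +4.
For process: reverse → ssecorp; then shift: s+4=w, s+4=w, e+4=i, c+4=g, o+4=s, r+4=v, p+4=t.

wwigsvt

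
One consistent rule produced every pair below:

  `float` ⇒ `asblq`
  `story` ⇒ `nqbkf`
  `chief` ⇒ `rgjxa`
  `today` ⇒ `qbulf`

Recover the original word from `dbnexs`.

gospel

f(5)→a(0) and l(11)→s(18) fit y≡3x+11 (mod 26); the inverse of 3 mod 26 is 9. This is an affine cipher: with a=0,…,z=25, each position x becomes (3x+11) mod 26.
Decoding dbnexs: d(3)→9·(3−11)≡6=g; b(1)→9·(1−11)≡14=o; n(13)→9·(13−11)≡18=s; e(4)→9·(4−11)≡15=p; x(23)→9·(23−11)≡4=e; s(18)→9·(18−11)≡11=l (all mod 26).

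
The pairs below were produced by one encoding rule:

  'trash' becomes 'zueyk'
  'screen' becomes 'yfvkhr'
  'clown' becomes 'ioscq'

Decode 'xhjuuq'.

reform

Shifts by position in trash: pos 0: t→z (+6), pos 1: r→u (+3), pos 2: a→e (+4), pos 3: s→y (+6), pos 4: h→k (+3) — repeating every 3. It's a Vigenère-style cipher with numeric key [6,3,4]: position i shifts by key[i mod 3].
Decoding xhjuuq: x−6=r, h−3=e, j−4=f, u−6=o, u−3=r, q−4=m.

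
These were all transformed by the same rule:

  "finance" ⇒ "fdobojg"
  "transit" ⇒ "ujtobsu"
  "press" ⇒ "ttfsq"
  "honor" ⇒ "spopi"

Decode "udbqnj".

The output letters match the input read backwards, each shifted +1: finance reversed is ecnanif. The word is reversed, then every letter is shifted forward by 1.
Undoing it on udbqnj: shift back: u−1=t, d−1=c, b−1=a, q−1=p, n−1=m, j−1=i → tcapmi; then reverse → impact.

impact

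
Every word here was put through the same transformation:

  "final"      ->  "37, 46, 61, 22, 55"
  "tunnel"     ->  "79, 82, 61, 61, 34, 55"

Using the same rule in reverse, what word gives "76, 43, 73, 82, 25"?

shrub

With a=1..z=26, the number is 3·pos + 19.
Undoing it on 76, 43, 73, 82, 25: 76→(76−19)÷3=19=s, 43→(43−19)÷3=8=h, 73→(73−19)÷3=18=r, 82→(82−19)÷3=21=u, 25→(25−19)÷3=2=b.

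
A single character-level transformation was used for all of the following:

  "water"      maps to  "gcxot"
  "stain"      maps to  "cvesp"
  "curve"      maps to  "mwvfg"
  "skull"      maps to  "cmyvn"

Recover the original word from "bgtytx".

Shifts by position in water: pos 0: w→g (+10), pos 1: a→c (+2), pos 2: t→x (+4), pos 3: e→o (+10), pos 4: r→t (+2) — repeating every 3. It's a Vigenère-style cipher with numeric key [10,2,4]: position i shifts by key[i mod 3].
Reversing it on bgtytx: b−10=r, g−2=e, t−4=p, y−10=o, t−2=r, x−4=t.

report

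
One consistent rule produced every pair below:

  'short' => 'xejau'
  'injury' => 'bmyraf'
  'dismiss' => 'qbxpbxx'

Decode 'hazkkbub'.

graffiti

s(18)→x(23) and h(7)→e(4) fit y≡23x+25 (mod 26); the inverse of 23 mod 26 is 17. Treating letters as 0–25, the rule is x ↦ 23x + 25 (mod 26).
Reversing it on hazkkbub: h(7)→17·(7−25)≡6=g; a(0)→17·(0−25)≡17=r; z(25)→17·(25−25)≡0=a; k(10)→17·(10−25)≡5=f; k(10)→17·(10−25)≡5=f; b(1)→17·(1−25)≡8=i; u(20)→17·(20−25)≡19=t; b(1)→17·(1−25)≡8=i (all mod 26).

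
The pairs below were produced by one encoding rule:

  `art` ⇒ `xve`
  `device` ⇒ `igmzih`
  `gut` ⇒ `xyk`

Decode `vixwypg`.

cluster

Two steps: reverse the string, then apply a Caesar shift of +4.
Reversing it on vixwypg: shift back: v−4=r, i−4=e, x−4=t, w−4=s, y−4=u, p−4=l, g−4=c → retsulc; then reverse → cluster.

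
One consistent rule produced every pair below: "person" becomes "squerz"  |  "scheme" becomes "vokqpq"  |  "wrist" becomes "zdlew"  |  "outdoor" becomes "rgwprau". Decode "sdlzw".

Shifts by position in person: pos 0: p→s (+3), pos 1: e→q (+12), pos 2: r→u (+3), pos 3: s→e (+12) — repeating every 2. The shifts repeat in a cycle of length 2: positions 0,1,… shift by +3, +12, then the pattern repeats.
Decoding sdlzw: s−3=p, d−12=r, l−3=i, z−12=n, w−3=t.

print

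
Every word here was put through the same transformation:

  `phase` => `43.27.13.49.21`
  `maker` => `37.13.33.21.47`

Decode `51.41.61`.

toy

The formula is n = 2×(alphabet index, a=1) + 11.
Undoing it on 51.41.61: 51→(51−11)÷2=20=t, 41→(41−11)÷2=15=o, 61→(61−11)÷2=25=y.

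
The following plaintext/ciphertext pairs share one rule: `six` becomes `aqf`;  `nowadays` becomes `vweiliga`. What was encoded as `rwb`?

Compare letters: s→a is +8, i→q is +8, x→f is +8 — a constant shift. This is a Caesar cipher with shift 8.
Decoding rwb: r−8=j, w−8=o, b−8=t.

jot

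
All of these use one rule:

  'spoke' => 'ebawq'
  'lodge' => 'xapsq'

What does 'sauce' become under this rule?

Compare letters: s→e is +12, p→b is +12, o→a is +12 — a constant shift. It's a constant shift of +12 (ROT12).
Applying it to sauce: s+12=e, a+12=m, u+12=g, c+12=o, e+12=q.

emgoq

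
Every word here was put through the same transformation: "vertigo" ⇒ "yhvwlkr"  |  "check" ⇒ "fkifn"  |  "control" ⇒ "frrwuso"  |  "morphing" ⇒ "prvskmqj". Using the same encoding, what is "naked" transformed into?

qdohg

The shifts repeat in a cycle of length 3: positions 0,1,… shift by +3, +3, +4, then the pattern repeats.
For naked: n+3=q, a+3=d, k+4=o, e+3=h, d+3=g.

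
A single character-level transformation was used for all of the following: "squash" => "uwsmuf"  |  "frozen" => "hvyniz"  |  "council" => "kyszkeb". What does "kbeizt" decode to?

s(18)→u(20) and q(16)→w(22) fit y≡25x+12 (mod 26); the inverse of 25 mod 26 is 25. Treating letters as 0–25, the rule is x ↦ 25x + 12 (mod 26).
Reversing it on kbeizt: k(10)→25·(10−12)≡2=c; b(1)→25·(1−12)≡11=l; e(4)→25·(4−12)≡8=i; i(8)→25·(8−12)≡4=e; z(25)→25·(25−12)≡13=n; t(19)→25·(19−12)≡19=t (all mod 26).

client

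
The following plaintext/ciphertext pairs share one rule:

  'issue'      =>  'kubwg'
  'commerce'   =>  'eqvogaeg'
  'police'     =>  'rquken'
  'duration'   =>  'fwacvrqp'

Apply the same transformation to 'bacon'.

dclqp

Shifts by position in issue: pos 0: i→k (+2), pos 1: s→u (+2), pos 2: s→b (+9), pos 3: u→w (+2), pos 4: e→g (+2) — repeating every 3. A repeating key of period 3 is used — shifts +2, +2, +9 over and over.
For bacon: b+2=d, a+2=c, c+9=l, o+2=q, n+2=p.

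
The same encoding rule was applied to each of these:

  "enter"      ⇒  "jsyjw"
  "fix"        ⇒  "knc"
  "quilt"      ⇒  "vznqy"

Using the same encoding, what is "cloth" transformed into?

hqtym

Compare letters: e→j is +5, n→s is +5, t→y is +5 — a constant shift. It's a constant shift of +5 (ROT5).
On cloth: c+5=h, l+5=q, o+5=t, t+5=y, h+5=m.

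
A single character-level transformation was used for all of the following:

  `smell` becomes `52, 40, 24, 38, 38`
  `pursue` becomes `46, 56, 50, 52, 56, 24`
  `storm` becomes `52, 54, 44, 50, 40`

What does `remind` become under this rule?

s(#19)→52 and m(#13)→40: differences scale by 2, so n = 2·pos + 14. The formula is n = 2×(alphabet index, a=1) + 14.
On remind: r=18→50, e=5→24, m=13→40, i=9→32, n=14→42, d=4→22.

50, 24, 40, 32, 42, 22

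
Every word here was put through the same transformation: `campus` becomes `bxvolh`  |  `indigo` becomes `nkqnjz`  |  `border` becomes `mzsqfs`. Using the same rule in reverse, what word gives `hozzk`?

spoon

c(2)→b(1) and a(0)→x(23) fit y≡15x+23 (mod 26); the inverse of 15 mod 26 is 7. Treating letters as 0–25, the rule is x ↦ 15x + 23 (mod 26).
Reversing it on hozzk: h(7)→7·(7−23)≡18=s; o(14)→7·(14−23)≡15=p; z(25)→7·(25−23)≡14=o; z(25)→7·(25−23)≡14=o; k(10)→7·(10−23)≡13=n (all mod 26).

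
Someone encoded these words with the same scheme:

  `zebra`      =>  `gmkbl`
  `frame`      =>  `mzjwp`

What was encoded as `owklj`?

In zebra: z→g is +7, e→m is +8, b→k is +9, r→b is +10 — the shift increases by 1 each position. The shift increases by 1 at each position, starting from +7: 7, 8, 9, ….
Undoing it on owklj: o−7=h, w−8=o, k−9=b, l−10=b, j−11=y.

hobby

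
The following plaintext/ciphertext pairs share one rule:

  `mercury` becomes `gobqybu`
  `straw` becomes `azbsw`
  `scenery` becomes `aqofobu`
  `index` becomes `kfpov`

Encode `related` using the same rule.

m(12)→g(6) and e(4)→o(14) fit y≡25x+18 (mod 26); the inverse of 25 mod 26 is 25. Treating letters as 0–25, the rule is x ↦ 25x + 18 (mod 26).
For related: r(17)→25·17+18≡1=b; e(4)→25·4+18≡14=o; l(11)→25·11+18≡7=h; a(0)→25·0+18≡18=s; t(19)→25·19+18≡25=z; e(4)→25·4+18≡14=o; d(3)→25·3+18≡15=p (all mod 26).

bohszop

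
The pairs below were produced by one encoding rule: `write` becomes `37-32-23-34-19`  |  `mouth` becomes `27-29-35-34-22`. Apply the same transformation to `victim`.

w is letter #23 and maps to 37: an offset of 14. Each letter is replaced by its alphabet position (a=1..z=26) + 14.
On victim: v=22→36, i=9→23, c=3→17, t=20→34, i=9→23, m=13→27.

36-23-17-34-23-27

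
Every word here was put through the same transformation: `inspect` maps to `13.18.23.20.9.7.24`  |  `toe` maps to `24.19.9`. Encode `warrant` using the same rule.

27.5.22.22.5.18.24

Letters become their 1-based position plus 4 (so a→5, b→6, …).
On warrant: w=23→27, a=1→5, r=18→22, r=18→22, a=1→5, n=14→18, t=20→24.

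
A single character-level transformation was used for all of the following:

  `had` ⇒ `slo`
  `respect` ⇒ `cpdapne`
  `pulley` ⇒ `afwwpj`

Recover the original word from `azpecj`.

Compare letters: h→s is +11, a→l is +11, d→o is +11 — a constant shift. It's a constant shift of +11 (ROT11).
Decoding azpecj: a−11=p, z−11=o, p−11=e, e−11=t, c−11=r, j−11=y.

poetry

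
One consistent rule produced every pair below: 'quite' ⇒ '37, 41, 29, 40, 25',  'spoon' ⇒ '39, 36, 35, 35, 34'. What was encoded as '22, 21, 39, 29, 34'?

q is letter #17 and maps to 37: an offset of 20. Each letter is replaced by its alphabet position (a=1..z=26) + 20.
Undoing it on 22, 21, 39, 29, 34: 22→(22−20)÷1=2=b, 21→(21−20)÷1=1=a, 39→(39−20)÷1=19=s, 29→(29−20)÷1=9=i, 34→(34−20)÷1=14=n.

basin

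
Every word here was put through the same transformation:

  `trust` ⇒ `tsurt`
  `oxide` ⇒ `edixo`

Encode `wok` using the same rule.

The word is simply reversed.
Applying it to wok: reverse → kow.

kow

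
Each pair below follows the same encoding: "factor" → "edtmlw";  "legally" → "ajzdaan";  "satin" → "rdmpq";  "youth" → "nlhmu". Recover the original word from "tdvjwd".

This is an affine cipher: with a=0,…,z=25, each position x becomes (21x+3) mod 26.
Decoding tdvjwd: t(19)→5·(19−3)≡2=c; d(3)→5·(3−3)≡0=a; v(21)→5·(21−3)≡12=m; j(9)→5·(9−3)≡4=e; w(22)→5·(22−3)≡17=r; d(3)→5·(3−3)≡0=a (all mod 26).

camera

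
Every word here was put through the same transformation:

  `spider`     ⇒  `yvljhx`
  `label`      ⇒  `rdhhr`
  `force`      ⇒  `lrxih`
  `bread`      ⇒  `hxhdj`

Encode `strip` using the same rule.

yzxlv

Two shifts are in play — +3 for a/e/i/o/u, +6 for every other letter.
On strip: s(cons)+6=y, t(cons)+6=z, r(cons)+6=x, i(vowel)+3=l, p(cons)+6=v.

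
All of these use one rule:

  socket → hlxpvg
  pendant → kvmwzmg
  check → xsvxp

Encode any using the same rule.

Each pair mirrors across the alphabet (s↔h, o↔l, c↔x): positions sum to 25. This is the alphabet-reversal cipher (Atbash): a becomes z, b becomes y, etc.
For any: a↔z, n↔m, y↔b.

zmb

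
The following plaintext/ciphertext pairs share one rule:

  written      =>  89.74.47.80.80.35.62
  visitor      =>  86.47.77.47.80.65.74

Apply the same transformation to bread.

26.74.35.23.32

w(#23)→89 and r(#18)→74: differences scale by 3, so n = 3·pos + 20. Each letter becomes 3×(its alphabet position, a=1..z=26) + 20.
For bread: b=2→26, r=18→74, e=5→35, a=1→23, d=4→32.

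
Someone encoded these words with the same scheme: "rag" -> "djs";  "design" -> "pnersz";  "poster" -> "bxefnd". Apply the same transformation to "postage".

The rule splits by letter class: vowels +9, consonants +12.
Applying it to postage: p(cons)+12=b, o(vowel)+9=x, s(cons)+12=e, t(cons)+12=f, a(vowel)+9=j, g(cons)+12=s, e(vowel)+9=n.

bxefjsn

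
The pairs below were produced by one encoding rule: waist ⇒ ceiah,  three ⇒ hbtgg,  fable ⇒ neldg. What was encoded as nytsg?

force

w(22)→c(2) and a(0)→e(4) fit y≡7x+4 (mod 26); the inverse of 7 mod 26 is 15. This is an affine cipher: with a=0,…,z=25, each position x becomes (7x+4) mod 26.
Undoing it on nytsg: n(13)→15·(13−4)≡5=f; y(24)→15·(24−4)≡14=o; t(19)→15·(19−4)≡17=r; s(18)→15·(18−4)≡2=c; g(6)→15·(6−4)≡4=e (all mod 26).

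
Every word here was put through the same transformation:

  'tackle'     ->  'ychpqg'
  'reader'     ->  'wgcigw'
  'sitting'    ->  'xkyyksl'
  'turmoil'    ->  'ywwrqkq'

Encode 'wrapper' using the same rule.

The shift depends on letter class: consonant t→y is +5, but vowel a→c is +2. Vowels shift forward by 2 and consonants shift forward by 5.
For wrapper: w(cons)+5=b, r(cons)+5=w, a(vowel)+2=c, p(cons)+5=u, p(cons)+5=u, e(vowel)+2=g, r(cons)+5=w.

bwcuugw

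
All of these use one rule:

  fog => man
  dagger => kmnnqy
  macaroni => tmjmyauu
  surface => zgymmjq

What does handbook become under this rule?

Two shifts are in play — +12 for a/e/i/o/u, +7 for every other letter.
For handbook: h(cons)+7=o, a(vowel)+12=m, n(cons)+7=u, d(cons)+7=k, b(cons)+7=i, o(vowel)+12=a, o(vowel)+12=a, k(cons)+7=r.

omukiaar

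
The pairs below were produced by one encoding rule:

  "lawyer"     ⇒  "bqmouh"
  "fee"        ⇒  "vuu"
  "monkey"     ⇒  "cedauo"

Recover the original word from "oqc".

Compare letters: l→b is +16, a→q is +16, w→m is +16 — a constant shift. Each letter is shifted forward by 16 in the alphabet (a Caesar shift of +16).
Decoding oqc: o−16=y, q−16=a, c−16=m.

yam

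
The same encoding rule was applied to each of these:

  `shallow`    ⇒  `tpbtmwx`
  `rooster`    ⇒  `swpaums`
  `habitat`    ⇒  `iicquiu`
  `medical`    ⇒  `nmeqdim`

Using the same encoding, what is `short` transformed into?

tppzu

It's a Vigenère-style cipher with numeric key [1,8]: position i shifts by key[i mod 2].
On short: s+1=t, h+8=p, o+1=p, r+8=z, t+1=u.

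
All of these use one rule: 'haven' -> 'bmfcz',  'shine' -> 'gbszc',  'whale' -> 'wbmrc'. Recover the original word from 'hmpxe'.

party

h(7)→b(1) and a(0)→m(12) fit y≡17x+12 (mod 26); the inverse of 17 mod 26 is 23. This is an affine cipher: with a=0,…,z=25, each position x becomes (17x+12) mod 26.
Undoing it on hmpxe: h(7)→23·(7−12)≡15=p; m(12)→23·(12−12)≡0=a; p(15)→23·(15−12)≡17=r; x(23)→23·(23−12)≡19=t; e(4)→23·(4−12)≡24=y (all mod 26).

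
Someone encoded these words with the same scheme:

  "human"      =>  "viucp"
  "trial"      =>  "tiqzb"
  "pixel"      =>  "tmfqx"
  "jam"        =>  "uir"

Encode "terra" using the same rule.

The output letters match the input read backwards, each shifted +8: human reversed is namuh. Two steps: reverse the string, then apply a Caesar shift of +8.
For terra: reverse → arret; then shift: a+8=i, r+8=z, r+8=z, e+8=m, t+8=b.

izzmb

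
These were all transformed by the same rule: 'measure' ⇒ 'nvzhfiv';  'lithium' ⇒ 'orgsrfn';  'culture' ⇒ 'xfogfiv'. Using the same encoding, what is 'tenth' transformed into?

Each pair mirrors across the alphabet (m↔n, e↔v, a↔z): positions sum to 25. Each letter is replaced by its mirror in the alphabet: a↔z, b↔y, c↔x, and so on (the Atbash cipher).
Applying it to tenth: t↔g, e↔v, n↔m, t↔g, h↔s.

gvmgs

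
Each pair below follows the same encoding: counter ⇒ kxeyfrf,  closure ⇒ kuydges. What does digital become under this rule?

Each letter shifts forward by (position + 8), i.e. 8, 9, 10, … — the shift grows by one for each successive letter.
For digital: d+8=l, i+9=r, g+10=q, i+11=t, t+12=f, a+13=n, l+14=z.

lrqtfnz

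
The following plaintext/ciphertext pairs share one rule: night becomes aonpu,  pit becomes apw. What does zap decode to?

The output letters match the input read backwards, each shifted +7: night reversed is thgin. Two steps: reverse the string, then apply a Caesar shift of +7.
Undoing it on zap: shift back: z−7=s, a−7=t, p−7=i → sti; then reverse → its.

its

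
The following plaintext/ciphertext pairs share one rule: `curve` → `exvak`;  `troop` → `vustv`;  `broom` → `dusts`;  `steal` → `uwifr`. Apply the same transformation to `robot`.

trftz

In curve: c→e is +2, u→x is +3, r→v is +4, v→a is +5 — the shift increases by 1 each position. Letter i (0-indexed) is shifted by i+2, so successive shifts are 2, 3, 4, ….
For robot: r+2=t, o+3=r, b+4=f, o+5=t, t+6=z.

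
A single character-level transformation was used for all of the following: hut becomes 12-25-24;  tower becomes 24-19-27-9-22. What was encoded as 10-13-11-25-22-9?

h is letter #8 and maps to 12: an offset of 4. Letters become their 1-based position plus 4 (so a→5, b→6, …).
Decoding 10-13-11-25-22-9: 10→(10−4)÷1=6=f, 13→(13−4)÷1=9=i, 11→(11−4)÷1=7=g, 25→(25−4)÷1=21=u, 22→(22−4)÷1=18=r, 9→(9−4)÷1=5=e.

figure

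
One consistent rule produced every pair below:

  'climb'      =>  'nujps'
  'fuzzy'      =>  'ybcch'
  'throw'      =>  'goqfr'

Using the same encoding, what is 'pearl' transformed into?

adxqu

c(2)→n(13) and l(11)→u(20) fit y≡21x+23 (mod 26); the inverse of 21 mod 26 is 5. This is an affine cipher: with a=0,…,z=25, each position x becomes (21x+23) mod 26.
Applying it to pearl: p(15)→21·15+23≡0=a; e(4)→21·4+23≡3=d; a(0)→21·0+23≡23=x; r(17)→21·17+23≡16=q; l(11)→21·11+23≡20=u (all mod 26).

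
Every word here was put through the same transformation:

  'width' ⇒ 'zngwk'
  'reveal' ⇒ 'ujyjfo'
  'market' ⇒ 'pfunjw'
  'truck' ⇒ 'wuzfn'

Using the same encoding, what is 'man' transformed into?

pfq

Vowels shift forward by 5 and consonants shift forward by 3.
On man: m(cons)+3=p, a(vowel)+5=f, n(cons)+3=q.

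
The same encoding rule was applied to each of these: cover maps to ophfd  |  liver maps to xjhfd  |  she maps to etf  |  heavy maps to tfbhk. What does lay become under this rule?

xbk

The shift depends on letter class: consonant c→o is +12, but vowel o→p is +1. The rule splits by letter class: vowels +1, consonants +12.
For lay: l(cons)+12=x, a(vowel)+1=b, y(cons)+12=k.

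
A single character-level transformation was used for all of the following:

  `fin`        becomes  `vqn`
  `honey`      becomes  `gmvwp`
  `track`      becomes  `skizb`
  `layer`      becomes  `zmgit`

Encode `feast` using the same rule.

The output letters match the input read backwards, each shifted +8: fin reversed is nif. Read the word backwards and shift each letter +8.
For feast: reverse → tsaef; then shift: t+8=b, s+8=a, a+8=i, e+8=m, f+8=n.

baimn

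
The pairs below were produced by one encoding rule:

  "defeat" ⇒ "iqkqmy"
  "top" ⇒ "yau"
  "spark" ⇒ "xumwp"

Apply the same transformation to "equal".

qvgmq

The shift depends on letter class: consonant d→i is +5, but vowel e→q is +12. Two shifts are in play — +12 for a/e/i/o/u, +5 for every other letter.
For equal: e(vowel)+12=q, q(cons)+5=v, u(vowel)+12=g, a(vowel)+12=m, l(cons)+5=q.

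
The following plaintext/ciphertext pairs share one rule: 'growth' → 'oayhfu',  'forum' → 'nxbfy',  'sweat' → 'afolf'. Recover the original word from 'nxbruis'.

Each letter shifts forward by (position + 8), i.e. 8, 9, 10, … — the shift grows by one for each successive letter.
Decoding nxbruis: n−8=f, x−9=o, b−10=r, r−11=g, u−12=i, i−13=v, s−14=e.

forgive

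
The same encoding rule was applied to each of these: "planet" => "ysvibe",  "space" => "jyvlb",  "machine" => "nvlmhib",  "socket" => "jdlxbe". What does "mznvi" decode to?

human

Treating letters as 0–25, the rule is x ↦ 21x + 21 (mod 26).
Reversing it on mznvi: m(12)→5·(12−21)≡7=h; z(25)→5·(25−21)≡20=u; n(13)→5·(13−21)≡12=m; v(21)→5·(21−21)≡0=a; i(8)→5·(8−21)≡13=n (all mod 26).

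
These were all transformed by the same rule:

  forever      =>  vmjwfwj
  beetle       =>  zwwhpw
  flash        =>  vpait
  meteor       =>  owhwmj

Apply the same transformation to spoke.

ilmqw

f(5)→v(21) and o(14)→m(12) fit y≡25x+0 (mod 26); the inverse of 25 mod 26 is 25. This is an affine cipher: with a=0,…,z=25, each position x becomes (25x+0) mod 26.
On spoke: s(18)→25·18+0≡8=i; p(15)→25·15+0≡11=l; o(14)→25·14+0≡12=m; k(10)→25·10+0≡16=q; e(4)→25·4+0≡22=w (all mod 26).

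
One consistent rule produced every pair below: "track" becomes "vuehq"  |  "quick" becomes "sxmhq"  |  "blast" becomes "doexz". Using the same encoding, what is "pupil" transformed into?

In track: t→v is +2, r→u is +3, a→e is +4, c→h is +5 — the shift increases by 1 each position. Letter i (0-indexed) is shifted by i+2, so successive shifts are 2, 3, 4, ….
On pupil: p+2=r, u+3=x, p+4=t, i+5=n, l+6=r.

rxtnr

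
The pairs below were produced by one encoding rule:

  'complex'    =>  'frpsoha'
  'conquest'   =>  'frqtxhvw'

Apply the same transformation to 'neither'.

qhlwkhu

Compare letters: c→f is +3, o→r is +3, m→p is +3 — a constant shift. It's a constant shift of +3 (ROT3).
On neither: n+3=q, e+3=h, i+3=l, t+3=w, h+3=k, e+3=h, r+3=u.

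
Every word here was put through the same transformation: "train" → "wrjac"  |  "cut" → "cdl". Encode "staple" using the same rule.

nuyjcb

Two steps: reverse the string, then apply a Caesar shift of +9.
Applying it to staple: reverse → elpats; then shift: e+9=n, l+9=u, p+9=y, a+9=j, t+9=c, s+9=b.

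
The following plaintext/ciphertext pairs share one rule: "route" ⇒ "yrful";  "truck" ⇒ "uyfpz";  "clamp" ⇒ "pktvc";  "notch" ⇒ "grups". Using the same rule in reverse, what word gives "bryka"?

r(17)→y(24) and o(14)→r(17) fit y≡11x+19 (mod 26); the inverse of 11 mod 26 is 19. Treating letters as 0–25, the rule is x ↦ 11x + 19 (mod 26).
Decoding bryka: b(1)→19·(1−19)≡22=w; r(17)→19·(17−19)≡14=o; y(24)→19·(24−19)≡17=r; k(10)→19·(10−19)≡11=l; a(0)→19·(0−19)≡3=d (all mod 26).

world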